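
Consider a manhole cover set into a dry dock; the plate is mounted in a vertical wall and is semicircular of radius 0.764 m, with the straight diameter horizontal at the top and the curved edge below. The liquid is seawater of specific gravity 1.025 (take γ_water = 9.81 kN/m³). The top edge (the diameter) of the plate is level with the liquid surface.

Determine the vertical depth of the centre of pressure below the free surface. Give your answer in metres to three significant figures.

γ = 1.025 × 9.81 = 10.05525 kN/m³.
The centroid of a semicircle lies 4r/(3π) = 0.324252 m from the diameter, here below the top edge, so the centroid depth is h_c = 0.324252 m.
A = πr²/2 = π × 0.764²/2 = 0.916868 m².
Resultant F = γ·h_c·A = 10.05525 × 0.324252 × 0.916868 = 2.98939 kN.
I_c = (π/8 − 8/(9π))·r⁴ = 0.109757 × 0.764⁴ = 0.0373943 m⁴.
Centre of pressure: y_p = y_c + I_c/(y_c·A) = 0.324252 + 0.0373943/(0.324252 × 0.916868) = 0.324252 + 0.125781 = 0.450033 m along the plane.

h_p = 0.450 m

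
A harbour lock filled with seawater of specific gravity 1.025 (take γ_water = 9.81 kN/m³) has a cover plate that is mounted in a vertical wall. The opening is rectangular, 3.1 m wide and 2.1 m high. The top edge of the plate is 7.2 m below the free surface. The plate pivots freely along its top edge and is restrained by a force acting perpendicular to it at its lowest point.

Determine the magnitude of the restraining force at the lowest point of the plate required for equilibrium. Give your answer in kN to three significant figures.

P ≈ 281 kN

γ = 1.025 × 9.81 = 10.05525 kN/m³.
The centroid lies 2.1/2 = 1.05 m below the top edge, so the centroid depth is h_c = 7.2 + 1.05 = 8.25 m.
A = 3.1 × 2.1 = 6.51 m².
Resultant F = γ·h_c·A = 10.05525 × 8.25 × 6.51 = 540.042 kN.
I_c = b·h³/12 = 3.1 × 2.1³/12 = 2.39243 m⁴.
Centre of pressure: y_p = y_c + I_c/(y_c·A) = 8.25 + 2.39243/(8.25 × 6.51) = 8.25 + 0.0445455 = 8.29455 m along the plane.
The resultant acts 1.05 + 0.0445455 = 1.09455 m (along the plate) below the hinge at the top edge, so the moment about the hinge is M = F × 1.09455 = 540.042 × 1.09455 = 591.103 kN·m.
A normal force at the bottom, 2.1 m from the hinge, must supply this moment: P = 591.103/2.1 = 281.478 kN.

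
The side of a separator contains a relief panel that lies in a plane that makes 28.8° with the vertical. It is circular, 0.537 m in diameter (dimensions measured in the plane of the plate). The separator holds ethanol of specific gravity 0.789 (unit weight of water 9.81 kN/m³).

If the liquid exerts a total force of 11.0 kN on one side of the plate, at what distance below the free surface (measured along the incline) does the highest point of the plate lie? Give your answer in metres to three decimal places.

y_top ≈ 6.892 m

γ = 0.789 × 9.81 = 7.74009 kN/m³.
A = π(0.2685)² = 0.226484 m².
From F = γ·h_c·A, the centroid depth is h_c = 11.0/(7.74009 × 0.226484) = 6.27493 m.
The plate makes 28.8° with the vertical, i.e. θ = 90° − 28.8° = 61.2° to the horizontal. Measuring y along the incline from the free-surface line, vertical depth h = y·sinθ with sinθ = 0.876307.
Along the incline, y_c = h_c/sinθ = 6.27493/0.876307 = 7.16065 m.
The centroid is at the centre, 0.2685 m below the top of the plate, so the highest point sits at y_top = 7.16065 − 0.2685 = 6.89215 m along the incline.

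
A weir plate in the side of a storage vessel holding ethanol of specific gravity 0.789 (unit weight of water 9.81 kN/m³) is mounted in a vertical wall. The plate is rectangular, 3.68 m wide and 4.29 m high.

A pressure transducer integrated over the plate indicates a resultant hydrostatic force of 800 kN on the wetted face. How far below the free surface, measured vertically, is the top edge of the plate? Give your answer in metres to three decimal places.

d_top ≈ 4.402 m

γ = 0.789 × 9.81 = 7.74009 kN/m³.
A = 3.68 × 4.29 = 15.7872 m².
From F = γ·h_c·A, the centroid depth is h_c = 800/(7.74009 × 15.7872) = 6.54695 m.
The centroid lies 4.29/2 = 2.145 m below the top edge, so the top edge sits at h_top = 6.54695 − 2.145 = 4.40195 m below the surface.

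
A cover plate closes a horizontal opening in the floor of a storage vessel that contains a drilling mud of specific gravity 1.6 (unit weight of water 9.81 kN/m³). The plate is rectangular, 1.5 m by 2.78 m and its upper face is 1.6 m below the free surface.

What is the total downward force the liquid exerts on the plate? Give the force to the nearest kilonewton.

F ≈ 105 kN

γ = 1.6 × 9.81 = 15.696 kN/m³.
The plate is horizontal, so pressure is uniform at p = γ·h = 15.696 × 1.6 = 25.1136 kN/m².
A = 1.5 × 2.78 = 4.17 m².
F = p·A = 25.1136 × 4.17 = 104.724 kN.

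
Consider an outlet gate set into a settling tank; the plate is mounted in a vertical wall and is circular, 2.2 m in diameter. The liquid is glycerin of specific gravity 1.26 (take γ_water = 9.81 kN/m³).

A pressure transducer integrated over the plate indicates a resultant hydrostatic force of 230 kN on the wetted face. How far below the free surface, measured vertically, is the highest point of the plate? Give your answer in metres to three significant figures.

γ = 1.26 × 9.81 = 12.3606 kN/m³.
A = π(1.1)² = 3.80133 m².
From F = γ·h_c·A, the centroid depth is h_c = 230/(12.3606 × 3.80133) = 4.895 m.
The centroid is at the centre, 1.1 m below the top of the plate, so the highest point sits at h_top = 4.895 − 1.1 = 3.795 m below the surface.

d_top ≈ 3.80 m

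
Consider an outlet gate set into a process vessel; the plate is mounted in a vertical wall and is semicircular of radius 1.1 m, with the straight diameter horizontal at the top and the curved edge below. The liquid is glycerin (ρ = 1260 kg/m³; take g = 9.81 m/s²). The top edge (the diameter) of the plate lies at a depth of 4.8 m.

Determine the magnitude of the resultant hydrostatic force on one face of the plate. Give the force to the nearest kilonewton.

F ≈ 124 kN

γ = ρg = 1260 × 9.81 / 1000 = 12.3606 kN/m³.
The centroid of a semicircle lies 4r/(3π) = 0.466854 m from the diameter, here below the top edge, so the centroid depth is h_c = 4.8 + 0.466854 = 5.26685 m.
A = πr²/2 = π × 1.1²/2 = 1.90066 m².
Resultant F = γ·h_c·A = 12.3606 × 5.26685 × 1.90066 = 123.736 kN.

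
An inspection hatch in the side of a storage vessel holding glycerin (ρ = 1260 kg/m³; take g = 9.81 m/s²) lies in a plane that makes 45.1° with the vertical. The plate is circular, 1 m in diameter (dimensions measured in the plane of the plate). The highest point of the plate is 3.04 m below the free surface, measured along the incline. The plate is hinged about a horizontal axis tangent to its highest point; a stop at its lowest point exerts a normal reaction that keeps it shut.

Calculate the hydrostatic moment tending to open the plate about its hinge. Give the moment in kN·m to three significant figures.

γ = ρg = 1260 × 9.81 / 1000 = 12.3606 kN/m³.
The plate makes 45.1° with the vertical, i.e. θ = 90° − 45.1° = 44.9° to the horizontal. Measuring y along the incline from the free-surface line, vertical depth h = y·sinθ with sinθ = 0.705872.
The centroid is at the centre, 0.5 m below the top of the plate, so y_c = 3.04 + 0.5 = 3.54 m and h_c = 3.54 × 0.705872 = 2.49879 m.
A = π(0.5)² = 0.785398 m².
Resultant F = γ·h_c·A = 12.3606 × 2.49879 × 0.785398 = 24.2582 kN.
I_c = πr⁴/4 = π × 0.5⁴/4 = 0.0490874 m⁴.
Centre of pressure: y_p = y_c + I_c/(y_c·A) = 3.54 + 0.0490874/(3.54 × 0.785398) = 3.54 + 0.0176554 = 3.55766 m along the plane.
The resultant acts 0.5 + 0.0176554 = 0.517655 m (along the plate) below the hinge at the top edge, so the moment about the hinge is M = F × 0.517655 = 24.2582 × 0.517655 = 12.5574 kN·m.

M ≈ 12.6 kN·m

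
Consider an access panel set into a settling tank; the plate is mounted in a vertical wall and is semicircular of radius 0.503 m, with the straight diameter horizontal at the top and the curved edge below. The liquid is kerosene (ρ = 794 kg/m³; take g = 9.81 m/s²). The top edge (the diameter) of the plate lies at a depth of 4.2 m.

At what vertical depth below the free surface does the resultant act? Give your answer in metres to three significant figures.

h_p = 4.42 m

γ = ρg = 794 × 9.81 / 1000 = 7.78914 kN/m³.
The centroid of a semicircle lies 4r/(3π) = 0.21348 m from the diameter, here below the top edge, so the centroid depth is h_c = 4.2 + 0.21348 = 4.41348 m.
A = πr²/2 = π × 0.503²/2 = 0.397426 m².
Resultant F = γ·h_c·A = 7.78914 × 4.41348 × 0.397426 = 13.6624 kN.
I_c = (π/8 − 8/(9π))·r⁴ = 0.109757 × 0.503⁴ = 0.00702594 m⁴.
Centre of pressure: y_p = y_c + I_c/(y_c·A) = 4.41348 + 0.00702594/(4.41348 × 0.397426) = 4.41348 + 0.00400559 = 4.41749 m along the plane.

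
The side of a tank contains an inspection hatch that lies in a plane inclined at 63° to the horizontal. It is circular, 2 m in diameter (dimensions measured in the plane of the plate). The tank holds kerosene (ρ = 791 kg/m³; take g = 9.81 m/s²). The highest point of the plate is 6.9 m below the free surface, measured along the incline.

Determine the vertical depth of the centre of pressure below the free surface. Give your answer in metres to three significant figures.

h_p = 7.07 m

γ = ρg = 791 × 9.81 / 1000 = 7.75971 kN/m³.
Let θ = 63° be the plate's angle to the horizontal; measure y along the incline from where the plane meets the free surface. Vertical depth h = y·sinθ with sinθ = 0.891007.
The centroid is at the centre, 1 m below the top of the plate, so y_c = 6.9 + 1 = 7.9 m and h_c = 7.9 × 0.891007 = 7.03896 m.
A = π(1)² = 3.14159 m².
Resultant F = γ·h_c·A = 7.75971 × 7.03896 × 3.14159 = 171.595 kN.
I_c = πr⁴/4 = π × 1⁴/4 = 0.785398 m⁴.
Centre of pressure: y_p = y_c + I_c/(y_c·A) = 7.9 + 0.785398/(7.9 × 3.14159) = 7.9 + 0.0316456 = 7.93165 m along the plane.
Vertically, h_p = y_p·sinθ = 7.93165 × 0.891007 = 7.06716 m.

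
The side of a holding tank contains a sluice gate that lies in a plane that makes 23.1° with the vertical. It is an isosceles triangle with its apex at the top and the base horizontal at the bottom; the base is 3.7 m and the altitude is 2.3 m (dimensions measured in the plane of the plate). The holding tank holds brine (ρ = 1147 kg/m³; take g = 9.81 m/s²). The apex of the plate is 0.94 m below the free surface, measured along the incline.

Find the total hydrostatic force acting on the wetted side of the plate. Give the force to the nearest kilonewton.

F ≈ 109 kN

γ = ρg = 1147 × 9.81 / 1000 = 11.25207 kN/m³.
The plate makes 23.1° with the vertical, i.e. θ = 90° − 23.1° = 66.9° to the horizontal. Measuring y along the incline from the free-surface line, vertical depth h = y·sinθ with sinθ = 0.919821.
With the apex up, the centroid sits 2h/3 = 2 × 2.3/3 = 1.53333 m below the apex, so y_c = 0.94 + 1.53333 = 2.47333 m and h_c = 2.47333 × 0.919821 = 2.27502 m.
A = ½ × 3.7 × 2.3 = 4.255 m².
Resultant F = γ·h_c·A = 11.25207 × 2.27502 × 4.255 = 108.922 kN.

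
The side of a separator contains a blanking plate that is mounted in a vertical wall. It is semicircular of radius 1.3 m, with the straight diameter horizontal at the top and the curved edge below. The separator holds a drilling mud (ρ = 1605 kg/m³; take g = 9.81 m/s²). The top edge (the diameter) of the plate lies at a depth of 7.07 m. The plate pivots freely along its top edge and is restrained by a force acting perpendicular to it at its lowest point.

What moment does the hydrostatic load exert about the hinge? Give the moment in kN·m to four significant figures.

M ≈ 180.7 kN·m

γ = ρg = 1605 × 9.81 / 1000 = 15.74505 kN/m³.
The centroid of a semicircle lies 4r/(3π) = 0.551737 m from the diameter, here below the top edge, so the centroid depth is h_c = 7.07 + 0.551737 = 7.62174 m.
A = πr²/2 = π × 1.3²/2 = 2.65465 m².
Resultant F = γ·h_c·A = 15.74505 × 7.62174 × 2.65465 = 318.57 kN.
I_c = (π/8 − 8/(9π))·r⁴ = 0.109757 × 1.3⁴ = 0.313477 m⁴.
Centre of pressure: y_p = y_c + I_c/(y_c·A) = 7.62174 + 0.313477/(7.62174 × 2.65465) = 7.62174 + 0.0154933 = 7.63723 m along the plane.
The resultant acts 0.551737 + 0.0154933 = 0.56723 m (along the plate) below the hinge at the top edge, so the moment about the hinge is M = F × 0.56723 = 318.57 × 0.56723 = 180.702 kN·m.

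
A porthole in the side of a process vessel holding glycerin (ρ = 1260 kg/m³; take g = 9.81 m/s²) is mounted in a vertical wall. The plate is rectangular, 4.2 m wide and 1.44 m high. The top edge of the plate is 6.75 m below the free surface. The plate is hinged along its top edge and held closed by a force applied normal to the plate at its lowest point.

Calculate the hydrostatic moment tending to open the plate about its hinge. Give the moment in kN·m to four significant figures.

M ≈ 415.0 kN·m

γ = ρg = 1260 × 9.81 / 1000 = 12.3606 kN/m³.
The centroid lies 1.44/2 = 0.72 m below the top edge, so the centroid depth is h_c = 6.75 + 0.72 = 7.47 m.
A = 4.2 × 1.44 = 6.048 m².
Resultant F = γ·h_c·A = 12.3606 × 7.47 × 6.048 = 558.434 kN.
I_c = b·h³/12 = 4.2 × 1.44³/12 = 1.04509 m⁴.
Centre of pressure: y_p = y_c + I_c/(y_c·A) = 7.47 + 1.04509/(7.47 × 6.048) = 7.47 + 0.0231324 = 7.49313 m along the plane.
The resultant acts 0.72 + 0.0231324 = 0.743132 m (along the plate) below the hinge at the top edge, so the moment about the hinge is M = F × 0.743132 = 558.434 × 0.743132 = 414.99 kN·m.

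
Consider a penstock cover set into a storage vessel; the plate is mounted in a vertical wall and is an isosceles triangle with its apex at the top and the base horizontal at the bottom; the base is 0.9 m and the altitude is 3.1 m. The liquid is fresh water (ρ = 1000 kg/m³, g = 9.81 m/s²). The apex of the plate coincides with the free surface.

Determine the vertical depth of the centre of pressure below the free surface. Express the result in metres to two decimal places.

γ = ρg = 1000 × 9.81 = 9810 N/m³ = 9.81 kN/m³.
With the apex up, the centroid sits 2h/3 = 2 × 3.1/3 = 2.06667 m below the apex, so the centroid depth is h_c = 2.06667 m.
A = ½ × 0.9 × 3.1 = 1.395 m².
Resultant F = γ·h_c·A = 9.81 × 2.06667 × 1.395 = 28.2823 kN.
I_c = b·h³/36 = 0.9 × 3.1³/36 = 0.744775 m⁴.
Centre of pressure: y_p = y_c + I_c/(y_c·A) = 2.06667 + 0.744775/(2.06667 × 1.395) = 2.06667 + 0.258333 = 2.325 m along the plane.

h_p = 2.33 m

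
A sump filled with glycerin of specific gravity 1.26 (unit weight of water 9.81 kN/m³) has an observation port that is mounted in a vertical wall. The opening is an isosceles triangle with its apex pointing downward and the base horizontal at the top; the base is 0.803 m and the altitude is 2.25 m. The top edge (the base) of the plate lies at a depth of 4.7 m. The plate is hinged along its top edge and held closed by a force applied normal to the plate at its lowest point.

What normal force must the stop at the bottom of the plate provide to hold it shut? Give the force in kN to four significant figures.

P ≈ 21.68 kN

γ = 1.26 × 9.81 = 12.3606 kN/m³.
With the apex down, the centroid sits h/3 = 2.25/3 = 0.75 m below the base (the top edge), so the centroid depth is h_c = 4.7 + 0.75 = 5.45 m.
A = ½ × 0.803 × 2.25 = 0.903375 m².
Resultant F = γ·h_c·A = 12.3606 × 5.45 × 0.903375 = 60.8561 kN.
I_c = b·h³/36 = 0.803 × 2.25³/36 = 0.254074 m⁴.
Centre of pressure: y_p = y_c + I_c/(y_c·A) = 5.45 + 0.254074/(5.45 × 0.903375) = 5.45 + 0.0516055 = 5.50161 m along the plane.
The resultant acts 0.75 + 0.0516055 = 0.801605 m (along the plate) below the hinge at the top edge, so the moment about the hinge is M = F × 0.801605 = 60.8561 × 0.801605 = 48.7826 kN·m.
A normal force at the bottom, 2.25 m from the hinge, must supply this moment: P = 48.7826/2.25 = 21.6812 kN.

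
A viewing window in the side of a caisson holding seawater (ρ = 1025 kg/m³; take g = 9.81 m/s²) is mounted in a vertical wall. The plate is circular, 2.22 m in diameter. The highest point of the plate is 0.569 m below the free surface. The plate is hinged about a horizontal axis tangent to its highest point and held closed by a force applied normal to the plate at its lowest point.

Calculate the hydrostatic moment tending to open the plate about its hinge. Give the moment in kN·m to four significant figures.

M ≈ 84.53 kN·m

γ = ρg = 1025 × 9.81 / 1000 = 10.05525 kN/m³.
The centroid is at the centre, 1.11 m below the top of the plate, so the centroid depth is h_c = 0.569 + 1.11 = 1.679 m.
A = π(1.11)² = 3.87076 m².
Resultant F = γ·h_c·A = 10.05525 × 1.679 × 3.87076 = 65.3491 kN.
I_c = πr⁴/4 = π × 1.11⁴/4 = 1.19229 m⁴.
Centre of pressure: y_p = y_c + I_c/(y_c·A) = 1.679 + 1.19229/(1.679 × 3.87076) = 1.679 + 0.183457 = 1.86246 m along the plane.
The resultant acts 1.11 + 0.183457 = 1.29346 m (along the plate) below the hinge at the top edge, so the moment about the hinge is M = F × 1.29346 = 65.3491 × 1.29346 = 84.5264 kN·m.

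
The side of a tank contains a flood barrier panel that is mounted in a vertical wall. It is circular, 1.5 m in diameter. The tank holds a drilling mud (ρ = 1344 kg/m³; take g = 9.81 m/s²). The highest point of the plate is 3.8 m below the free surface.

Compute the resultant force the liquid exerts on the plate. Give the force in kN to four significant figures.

γ = ρg = 1344 × 9.81 / 1000 = 13.18464 kN/m³.
The centroid is at the centre, 0.75 m below the top of the plate, so the centroid depth is h_c = 3.8 + 0.75 = 4.55 m.
A = π(0.75)² = 1.76715 m².
Resultant F = γ·h_c·A = 13.18464 × 4.55 × 1.76715 = 106.012 kN.

F ≈ 106.0 kN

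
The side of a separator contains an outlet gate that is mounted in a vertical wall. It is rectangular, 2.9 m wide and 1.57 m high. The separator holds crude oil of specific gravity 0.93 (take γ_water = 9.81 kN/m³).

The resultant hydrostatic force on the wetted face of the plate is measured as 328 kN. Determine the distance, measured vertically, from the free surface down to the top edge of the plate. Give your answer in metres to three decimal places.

d_top ≈ 7.111 m

γ = 0.93 × 9.81 = 9.1233 kN/m³.
A = 2.9 × 1.57 = 4.553 m².
From F = γ·h_c·A, the centroid depth is h_c = 328/(9.1233 × 4.553) = 7.89631 m.
The centroid lies 1.57/2 = 0.785 m below the top edge, so the top edge sits at h_top = 7.89631 − 0.785 = 7.11131 m below the surface.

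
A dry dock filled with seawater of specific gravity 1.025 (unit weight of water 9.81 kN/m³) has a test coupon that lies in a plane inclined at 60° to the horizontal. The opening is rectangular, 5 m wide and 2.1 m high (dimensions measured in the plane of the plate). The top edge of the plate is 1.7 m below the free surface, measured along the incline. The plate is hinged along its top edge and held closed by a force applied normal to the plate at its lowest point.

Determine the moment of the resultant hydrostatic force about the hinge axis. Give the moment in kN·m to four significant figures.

M ≈ 297.6 kN·m

γ = 1.025 × 9.81 = 10.05525 kN/m³.
Let θ = 60° be the plate's angle to the horizontal; measure y along the incline from where the plane meets the free surface. Vertical depth h = y·sinθ with sinθ = 0.866025.
The centroid lies 2.1/2 = 1.05 m below the top edge, so y_c = 1.7 + 1.05 = 2.75 m and h_c = 2.75 × 0.866025 = 2.38157 m.
A = 5 × 2.1 = 10.5 m².
Resultant F = γ·h_c·A = 10.05525 × 2.38157 × 10.5 = 251.446 kN.
I_c = b·h³/12 = 5 × 2.1³/12 = 3.85875 m⁴.
Centre of pressure: y_p = y_c + I_c/(y_c·A) = 2.75 + 3.85875/(2.75 × 10.5) = 2.75 + 0.133636 = 2.88364 m along the plane.
The resultant acts 1.05 + 0.133636 = 1.18364 m (along the plate) below the hinge at the top edge, so the moment about the hinge is M = F × 1.18364 = 251.446 × 1.18364 = 297.622 kN·m.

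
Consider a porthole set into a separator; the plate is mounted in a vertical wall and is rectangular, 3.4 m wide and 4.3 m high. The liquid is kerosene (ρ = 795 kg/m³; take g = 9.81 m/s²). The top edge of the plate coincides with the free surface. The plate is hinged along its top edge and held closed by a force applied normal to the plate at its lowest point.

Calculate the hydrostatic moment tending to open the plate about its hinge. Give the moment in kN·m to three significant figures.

M ≈ 703 kN·m

γ = ρg = 795 × 9.81 / 1000 = 7.79895 kN/m³.
The centroid lies 4.3/2 = 2.15 m below the top edge, so the centroid depth is h_c = 2.15 m.
A = 3.4 × 4.3 = 14.62 m².
Resultant F = γ·h_c·A = 7.79895 × 2.15 × 14.62 = 245.144 kN.
I_c = b·h³/12 = 3.4 × 4.3³/12 = 22.527 m⁴.
Centre of pressure: y_p = y_c + I_c/(y_c·A) = 2.15 + 22.527/(2.15 × 14.62) = 2.15 + 0.716667 = 2.86667 m along the plane.
The resultant acts 2.15 + 0.716667 = 2.86667 m (along the plate) below the hinge at the top edge, so the moment about the hinge is M = F × 2.86667 = 245.144 × 2.86667 = 702.747 kN·m.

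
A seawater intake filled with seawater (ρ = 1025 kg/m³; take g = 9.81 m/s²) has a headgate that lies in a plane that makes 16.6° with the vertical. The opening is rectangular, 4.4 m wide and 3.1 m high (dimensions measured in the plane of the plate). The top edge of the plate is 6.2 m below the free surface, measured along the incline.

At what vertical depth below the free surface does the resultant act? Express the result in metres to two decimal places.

γ = ρg = 1025 × 9.81 / 1000 = 10.05525 kN/m³.
The plate makes 16.6° with the vertical, i.e. θ = 90° − 16.6° = 73.4° to the horizontal. Measuring y along the incline from the free-surface line, vertical depth h = y·sinθ with sinθ = 0.958323.
The centroid lies 3.1/2 = 1.55 m below the top edge, so y_c = 6.2 + 1.55 = 7.75 m and h_c = 7.75 × 0.958323 = 7.427 m.
A = 4.4 × 3.1 = 13.64 m².
Resultant F = γ·h_c·A = 10.05525 × 7.427 × 13.64 = 1018.64 kN.
I_c = b·h³/12 = 4.4 × 3.1³/12 = 10.9234 m⁴.
Centre of pressure: y_p = y_c + I_c/(y_c·A) = 7.75 + 10.9234/(7.75 × 13.64) = 7.75 + 0.103334 = 7.85333 m along the plane.
Vertically, h_p = y_p·sinθ = 7.85333 × 0.958323 = 7.52603 m.

h_p = 7.53 m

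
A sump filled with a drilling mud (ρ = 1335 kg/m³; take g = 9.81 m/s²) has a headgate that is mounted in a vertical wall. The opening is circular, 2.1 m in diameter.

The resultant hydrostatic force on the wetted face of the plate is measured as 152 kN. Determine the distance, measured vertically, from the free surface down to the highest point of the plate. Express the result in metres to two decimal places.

γ = ρg = 1335 × 9.81 / 1000 = 13.09635 kN/m³.
A = π(1.05)² = 3.46361 m².
From F = γ·h_c·A, the centroid depth is h_c = 152/(13.09635 × 3.46361) = 3.35092 m.
The centroid is at the centre, 1.05 m below the top of the plate, so the highest point sits at h_top = 3.35092 − 1.05 = 2.30092 m below the surface.

d_top ≈ 2.30 m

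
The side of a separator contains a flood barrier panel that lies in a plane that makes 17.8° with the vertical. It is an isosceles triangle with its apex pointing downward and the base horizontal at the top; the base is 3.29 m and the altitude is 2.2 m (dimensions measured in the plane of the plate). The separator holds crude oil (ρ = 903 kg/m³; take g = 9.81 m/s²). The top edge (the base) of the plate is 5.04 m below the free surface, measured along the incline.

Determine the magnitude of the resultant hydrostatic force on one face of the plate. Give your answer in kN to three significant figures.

F ≈ 176 kN

γ = ρg = 903 × 9.81 / 1000 = 8.85843 kN/m³.
The plate makes 17.8° with the vertical, i.e. θ = 90° − 17.8° = 72.2° to the horizontal. Measuring y along the incline from the free-surface line, vertical depth h = y·sinθ with sinθ = 0.952129.
With the apex down, the centroid sits h/3 = 2.2/3 = 0.733333 m below the base (the top edge), so y_c = 5.04 + 0.733333 = 5.77333 m and h_c = 5.77333 × 0.952129 = 5.49695 m.
A = ½ × 3.29 × 2.2 = 3.619 m².
Resultant F = γ·h_c·A = 8.85843 × 5.49695 × 3.619 = 176.225 kN.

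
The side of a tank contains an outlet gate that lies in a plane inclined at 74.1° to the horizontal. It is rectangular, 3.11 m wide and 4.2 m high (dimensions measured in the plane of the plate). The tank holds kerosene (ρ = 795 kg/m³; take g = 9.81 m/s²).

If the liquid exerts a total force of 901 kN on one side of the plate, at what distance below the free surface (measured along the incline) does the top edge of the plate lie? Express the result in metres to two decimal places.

γ = ρg = 795 × 9.81 / 1000 = 7.79895 kN/m³.
A = 3.11 × 4.2 = 13.062 m².
From F = γ·h_c·A, the centroid depth is h_c = 901/(7.79895 × 13.062) = 8.84462 m.
Let θ = 74.1° be the plate's angle to the horizontal; measure y along the incline from where the plane meets the free surface. Vertical depth h = y·sinθ with sinθ = 0.961741.
Along the incline, y_c = h_c/sinθ = 8.84462/0.961741 = 9.19647 m.
The centroid lies 4.2/2 = 2.1 m below the top edge, so the top edge sits at y_top = 9.19647 − 2.1 = 7.09647 m along the incline.

y_top ≈ 7.10 m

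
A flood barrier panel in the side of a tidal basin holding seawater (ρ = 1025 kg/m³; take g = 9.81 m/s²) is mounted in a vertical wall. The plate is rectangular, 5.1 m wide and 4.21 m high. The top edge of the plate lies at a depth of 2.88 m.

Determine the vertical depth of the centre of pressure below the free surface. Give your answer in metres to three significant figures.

γ = ρg = 1025 × 9.81 / 1000 = 10.05525 kN/m³.
The centroid lies 4.21/2 = 2.105 m below the top edge, so the centroid depth is h_c = 2.88 + 2.105 = 4.985 m.
A = 5.1 × 4.21 = 21.471 m².
Resultant F = γ·h_c·A = 10.05525 × 4.985 × 21.471 = 1076.24 kN.
I_c = b·h³/12 = 5.1 × 4.21³/12 = 31.7128 m⁴.
Centre of pressure: y_p = y_c + I_c/(y_c·A) = 4.985 + 31.7128/(4.985 × 21.471) = 4.985 + 0.29629 = 5.28129 m along the plane.

h_p = 5.28 m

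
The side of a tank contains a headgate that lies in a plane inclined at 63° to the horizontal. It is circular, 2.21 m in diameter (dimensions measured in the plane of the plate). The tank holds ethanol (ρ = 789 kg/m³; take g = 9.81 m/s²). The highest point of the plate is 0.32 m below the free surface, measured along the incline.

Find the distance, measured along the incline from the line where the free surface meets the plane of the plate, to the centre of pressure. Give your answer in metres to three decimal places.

γ = ρg = 789 × 9.81 / 1000 = 7.74009 kN/m³.
Let θ = 63° be the plate's angle to the horizontal; measure y along the incline from where the plane meets the free surface. Vertical depth h = y·sinθ with sinθ = 0.891007.
The centroid is at the centre, 1.105 m below the top of the plate, so y_c = 0.32 + 1.105 = 1.425 m and h_c = 1.425 × 0.891007 = 1.26968 m.
A = π(1.105)² = 3.83596 m².
Resultant F = γ·h_c·A = 7.74009 × 1.26968 × 3.83596 = 37.6977 kN.
I_c = πr⁴/4 = π × 1.105⁴/4 = 1.17095 m⁴.
Centre of pressure: y_p = y_c + I_c/(y_c·A) = 1.425 + 1.17095/(1.425 × 3.83596) = 1.425 + 0.214215 = 1.63922 m along the plane.

y_p = 1.639 m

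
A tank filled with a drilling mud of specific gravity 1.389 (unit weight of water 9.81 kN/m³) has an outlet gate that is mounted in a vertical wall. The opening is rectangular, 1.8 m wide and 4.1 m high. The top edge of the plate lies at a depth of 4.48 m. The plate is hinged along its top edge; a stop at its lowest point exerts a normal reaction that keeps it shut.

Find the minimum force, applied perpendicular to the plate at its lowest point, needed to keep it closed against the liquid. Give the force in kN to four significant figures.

P ≈ 362.7 kN

γ = 1.389 × 9.81 = 13.62609 kN/m³.
The centroid lies 4.1/2 = 2.05 m below the top edge, so the centroid depth is h_c = 4.48 + 2.05 = 6.53 m.
A = 1.8 × 4.1 = 7.38 m².
Resultant F = γ·h_c·A = 13.62609 × 6.53 × 7.38 = 656.66 kN.
I_c = b·h³/12 = 1.8 × 4.1³/12 = 10.3381 m⁴.
Centre of pressure: y_p = y_c + I_c/(y_c·A) = 6.53 + 10.3381/(6.53 × 7.38) = 6.53 + 0.214522 = 6.74452 m along the plane.
The resultant acts 2.05 + 0.214522 = 2.26452 m (along the plate) below the hinge at the top edge, so the moment about the hinge is M = F × 2.26452 = 656.66 × 2.26452 = 1487.02 kN·m.
A normal force at the bottom, 4.1 m from the hinge, must supply this moment: P = 1487.02/4.1 = 362.688 kN.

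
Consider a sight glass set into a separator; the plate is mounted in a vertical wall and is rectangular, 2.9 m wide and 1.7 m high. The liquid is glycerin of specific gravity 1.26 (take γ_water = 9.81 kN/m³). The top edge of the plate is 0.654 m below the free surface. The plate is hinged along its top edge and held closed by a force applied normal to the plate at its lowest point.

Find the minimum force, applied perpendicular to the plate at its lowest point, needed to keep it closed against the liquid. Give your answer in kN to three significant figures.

P ≈ 54.5 kN

γ = 1.26 × 9.81 = 12.3606 kN/m³.
The centroid lies 1.7/2 = 0.85 m below the top edge, so the centroid depth is h_c = 0.654 + 0.85 = 1.504 m.
A = 2.9 × 1.7 = 4.93 m².
Resultant F = γ·h_c·A = 12.3606 × 1.504 × 4.93 = 91.6504 kN.
I_c = b·h³/12 = 2.9 × 1.7³/12 = 1.18731 m⁴.
Centre of pressure: y_p = y_c + I_c/(y_c·A) = 1.504 + 1.18731/(1.504 × 4.93) = 1.504 + 0.160129 = 1.66413 m along the plane.
The resultant acts 0.85 + 0.160129 = 1.01013 m (along the plate) below the hinge at the top edge, so the moment about the hinge is M = F × 1.01013 = 91.6504 × 1.01013 = 92.5788 kN·m.
A normal force at the bottom, 1.7 m from the hinge, must supply this moment: P = 92.5788/1.7 = 54.4581 kN.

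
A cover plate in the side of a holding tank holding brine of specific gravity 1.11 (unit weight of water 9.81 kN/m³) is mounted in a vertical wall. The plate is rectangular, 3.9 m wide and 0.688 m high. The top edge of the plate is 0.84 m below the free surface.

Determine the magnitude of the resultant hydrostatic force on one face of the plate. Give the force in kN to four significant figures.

F ≈ 34.59 kN

γ = 1.11 × 9.81 = 10.8891 kN/m³.
The centroid lies 0.688/2 = 0.344 m below the top edge, so the centroid depth is h_c = 0.84 + 0.344 = 1.184 m.
A = 3.9 × 0.688 = 2.6832 m².
Resultant F = γ·h_c·A = 10.8891 × 1.184 × 2.6832 = 34.5937 kN.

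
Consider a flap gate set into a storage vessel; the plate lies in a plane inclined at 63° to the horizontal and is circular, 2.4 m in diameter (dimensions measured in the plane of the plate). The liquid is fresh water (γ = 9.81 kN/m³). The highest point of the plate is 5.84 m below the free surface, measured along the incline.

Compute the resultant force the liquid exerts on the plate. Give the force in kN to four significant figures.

F ≈ 278.4 kN

γ = 9.81 kN/m³.
Let θ = 63° be the plate's angle to the horizontal; measure y along the incline from where the plane meets the free surface. Vertical depth h = y·sinθ with sinθ = 0.891007.
The centroid is at the centre, 1.2 m below the top of the plate, so y_c = 5.84 + 1.2 = 7.04 m and h_c = 7.04 × 0.891007 = 6.27269 m.
A = π(1.2)² = 4.52389 m².
Resultant F = γ·h_c·A = 9.81 × 6.27269 × 4.52389 = 278.378 kN.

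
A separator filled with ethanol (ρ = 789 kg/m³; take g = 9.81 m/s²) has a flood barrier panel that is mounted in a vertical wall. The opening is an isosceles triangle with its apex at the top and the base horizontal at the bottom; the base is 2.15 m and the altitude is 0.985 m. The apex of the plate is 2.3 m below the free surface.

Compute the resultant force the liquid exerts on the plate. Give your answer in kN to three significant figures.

F ≈ 24.2 kN

γ = ρg = 789 × 9.81 / 1000 = 7.74009 kN/m³.
With the apex up, the centroid sits 2h/3 = 2 × 0.985/3 = 0.656667 m below the apex, so the centroid depth is h_c = 2.3 + 0.656667 = 2.95667 m.
A = ½ × 2.15 × 0.985 = 1.05888 m².
Resultant F = γ·h_c·A = 7.74009 × 2.95667 × 1.05888 = 24.2324 kN.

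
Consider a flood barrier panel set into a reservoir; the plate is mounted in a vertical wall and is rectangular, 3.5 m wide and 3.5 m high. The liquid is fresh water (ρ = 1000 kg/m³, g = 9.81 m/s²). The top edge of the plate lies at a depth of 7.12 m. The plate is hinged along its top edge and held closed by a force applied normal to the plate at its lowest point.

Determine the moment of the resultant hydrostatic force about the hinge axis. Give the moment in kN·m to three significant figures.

M ≈ 1990 kN·m

γ = ρg = 1000 × 9.81 = 9810 N/m³ = 9.81 kN/m³.
The centroid lies 3.5/2 = 1.75 m below the top edge, so the centroid depth is h_c = 7.12 + 1.75 = 8.87 m.
A = 3.5 × 3.5 = 12.25 m².
Resultant F = γ·h_c·A = 9.81 × 8.87 × 12.25 = 1065.93 kN.
I_c = b·h³/12 = 3.5 × 3.5³/12 = 12.5052 m⁴.
Centre of pressure: y_p = y_c + I_c/(y_c·A) = 8.87 + 12.5052/(8.87 × 12.25) = 8.87 + 0.115088 = 8.98509 m along the plane.
The resultant acts 1.75 + 0.115088 = 1.86509 m (along the plate) below the hinge at the top edge, so the moment about the hinge is M = F × 1.86509 = 1065.93 × 1.86509 = 1988.06 kN·m.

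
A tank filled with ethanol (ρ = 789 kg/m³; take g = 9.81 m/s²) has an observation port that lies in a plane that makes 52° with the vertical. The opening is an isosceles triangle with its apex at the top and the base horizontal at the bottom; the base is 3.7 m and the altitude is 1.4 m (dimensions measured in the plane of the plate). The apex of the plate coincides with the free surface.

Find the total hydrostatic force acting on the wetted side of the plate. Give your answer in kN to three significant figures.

γ = ρg = 789 × 9.81 / 1000 = 7.74009 kN/m³.
The plate makes 52° with the vertical, i.e. θ = 90° − 52° = 38° to the horizontal. Measuring y along the incline from the free-surface line, vertical depth h = y·sinθ with sinθ = 0.615661.
With the apex up, the centroid sits 2h/3 = 2 × 1.4/3 = 0.933333 m below the apex, so y_c = 0.933333 m and h_c = 0.933333 × 0.615661 = 0.574617 m.
A = ½ × 3.7 × 1.4 = 2.59 m².
Resultant F = γ·h_c·A = 7.74009 × 0.574617 × 2.59 = 11.5193 kN.

F ≈ 11.5 kN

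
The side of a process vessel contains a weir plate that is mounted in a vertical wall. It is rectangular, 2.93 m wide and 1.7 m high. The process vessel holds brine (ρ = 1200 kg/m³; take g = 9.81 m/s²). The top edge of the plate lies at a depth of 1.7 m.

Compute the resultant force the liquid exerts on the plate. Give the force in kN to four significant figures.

F ≈ 149.5 kN

γ = ρg = 1200 × 9.81 / 1000 = 11.772 kN/m³.
The centroid lies 1.7/2 = 0.85 m below the top edge, so the centroid depth is h_c = 1.7 + 0.85 = 2.55 m.
A = 2.93 × 1.7 = 4.981 m².
Resultant F = γ·h_c·A = 11.772 × 2.55 × 4.981 = 149.523 kN.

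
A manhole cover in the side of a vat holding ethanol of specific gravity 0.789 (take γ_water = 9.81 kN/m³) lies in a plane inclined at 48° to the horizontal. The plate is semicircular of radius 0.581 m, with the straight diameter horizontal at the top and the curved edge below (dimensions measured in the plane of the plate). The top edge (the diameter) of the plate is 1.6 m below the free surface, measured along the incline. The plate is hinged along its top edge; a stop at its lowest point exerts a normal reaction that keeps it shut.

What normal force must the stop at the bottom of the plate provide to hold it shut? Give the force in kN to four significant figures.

P ≈ 2.514 kN

γ = 0.789 × 9.81 = 7.74009 kN/m³.
Let θ = 48° be the plate's angle to the horizontal; measure y along the incline from where the plane meets the free surface. Vertical depth h = y·sinθ with sinθ = 0.743145.
The centroid of a semicircle lies 4r/(3π) = 0.246584 m from the diameter, here below the top edge, so y_c = 1.6 + 0.246584 = 1.84658 m and h_c = 1.84658 × 0.743145 = 1.37228 m.
A = πr²/2 = π × 0.581²/2 = 0.53024 m².
Resultant F = γ·h_c·A = 7.74009 × 1.37228 × 0.53024 = 5.63198 kN.
I_c = (π/8 − 8/(9π))·r⁴ = 0.109757 × 0.581⁴ = 0.0125065 m⁴.
Centre of pressure: y_p = y_c + I_c/(y_c·A) = 1.84658 + 0.0125065/(1.84658 × 0.53024) = 1.84658 + 0.0127731 = 1.85935 m along the plane.
The resultant acts 0.246584 + 0.0127731 = 0.259357 m (along the plate) below the hinge at the top edge, so the moment about the hinge is M = F × 0.259357 = 5.63198 × 0.259357 = 1.46069 kN·m.
A normal force at the bottom, 0.581 m from the hinge, must supply this moment: P = 1.46069/0.581 = 2.5141 kN.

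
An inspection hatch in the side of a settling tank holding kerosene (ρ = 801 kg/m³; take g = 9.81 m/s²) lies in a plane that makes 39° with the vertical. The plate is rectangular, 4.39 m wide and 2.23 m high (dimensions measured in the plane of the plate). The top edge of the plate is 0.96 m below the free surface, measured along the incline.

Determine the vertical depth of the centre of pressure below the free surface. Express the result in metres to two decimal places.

h_p = 1.77 m

γ = ρg = 801 × 9.81 / 1000 = 7.85781 kN/m³.
The plate makes 39° with the vertical, i.e. θ = 90° − 39° = 51° to the horizontal. Measuring y along the incline from the free-surface line, vertical depth h = y·sinθ with sinθ = 0.777146.
The centroid lies 2.23/2 = 1.115 m below the top edge, so y_c = 0.96 + 1.115 = 2.075 m and h_c = 2.075 × 0.777146 = 1.61258 m.
A = 4.39 × 2.23 = 9.7897 m².
Resultant F = γ·h_c·A = 7.85781 × 1.61258 × 9.7897 = 124.049 kN.
I_c = b·h³/12 = 4.39 × 2.23³/12 = 4.05693 m⁴.
Centre of pressure: y_p = y_c + I_c/(y_c·A) = 2.075 + 4.05693/(2.075 × 9.7897) = 2.075 + 0.199715 = 2.27472 m along the plane.
Vertically, h_p = y_p·sinθ = 2.27472 × 0.777146 = 1.76779 m.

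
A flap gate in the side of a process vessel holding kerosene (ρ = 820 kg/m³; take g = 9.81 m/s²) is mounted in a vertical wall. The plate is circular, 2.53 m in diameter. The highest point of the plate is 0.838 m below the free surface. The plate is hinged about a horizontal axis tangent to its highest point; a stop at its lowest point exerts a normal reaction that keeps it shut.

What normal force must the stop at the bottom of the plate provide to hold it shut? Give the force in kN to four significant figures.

P ≈ 48.92 kN

γ = ρg = 820 × 9.81 / 1000 = 8.0442 kN/m³.
The centroid is at the centre, 1.265 m below the top of the plate, so the centroid depth is h_c = 0.838 + 1.265 = 2.103 m.
A = π(1.265)² = 5.02726 m².
Resultant F = γ·h_c·A = 8.0442 × 2.103 × 5.02726 = 85.0459 kN.
I_c = πr⁴/4 = π × 1.265⁴/4 = 2.01118 m⁴.
Centre of pressure: y_p = y_c + I_c/(y_c·A) = 2.103 + 2.01118/(2.103 × 5.02726) = 2.103 + 0.190231 = 2.29323 m along the plane.
The resultant acts 1.265 + 0.190231 = 1.45523 m (along the plate) below the hinge at the top edge, so the moment about the hinge is M = F × 1.45523 = 85.0459 × 1.45523 = 123.761 kN·m.
A normal force at the bottom, 2.53 m from the hinge, must supply this moment: P = 123.761/2.53 = 48.9174 kN.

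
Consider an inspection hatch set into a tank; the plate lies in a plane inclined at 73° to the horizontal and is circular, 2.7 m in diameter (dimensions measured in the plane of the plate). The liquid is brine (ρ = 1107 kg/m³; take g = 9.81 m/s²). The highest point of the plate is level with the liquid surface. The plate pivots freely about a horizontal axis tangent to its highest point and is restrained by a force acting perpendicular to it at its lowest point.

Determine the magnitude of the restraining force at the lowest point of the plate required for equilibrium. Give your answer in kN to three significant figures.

γ = ρg = 1107 × 9.81 / 1000 = 10.85967 kN/m³.
Let θ = 73° be the plate's angle to the horizontal; measure y along the incline from where the plane meets the free surface. Vertical depth h = y·sinθ with sinθ = 0.956305.
The centroid is at the centre, 1.35 m below the top of the plate, so y_c = 1.35 m and h_c = 1.35 × 0.956305 = 1.29101 m.
A = π(1.35)² = 5.72555 m².
Resultant F = γ·h_c·A = 10.85967 × 1.29101 × 5.72555 = 80.2719 kN.
I_c = πr⁴/4 = π × 1.35⁴/4 = 2.6087 m⁴.
Centre of pressure: y_p = y_c + I_c/(y_c·A) = 1.35 + 2.6087/(1.35 × 5.72555) = 1.35 + 0.3375 = 1.6875 m along the plane.
The resultant acts 1.35 + 0.3375 = 1.6875 m (along the plate) below the hinge at the top edge, so the moment about the hinge is M = F × 1.6875 = 80.2719 × 1.6875 = 135.459 kN·m.
A normal force at the bottom, 2.7 m from the hinge, must supply this moment: P = 135.459/2.7 = 50.17 kN.

P ≈ 50.2 kN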